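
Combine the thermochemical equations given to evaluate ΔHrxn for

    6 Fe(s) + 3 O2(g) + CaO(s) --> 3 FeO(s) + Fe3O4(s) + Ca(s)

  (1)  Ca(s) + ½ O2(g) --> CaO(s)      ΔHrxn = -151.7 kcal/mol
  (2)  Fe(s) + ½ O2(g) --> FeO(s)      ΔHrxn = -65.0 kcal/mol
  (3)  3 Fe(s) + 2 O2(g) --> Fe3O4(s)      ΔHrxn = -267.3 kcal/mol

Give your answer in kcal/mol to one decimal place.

(1) reversed: +151.7 kcal/mol
(2) × 3: (3)·(-65.0) = -195.0 kcal/mol
(3) as written: -267.3 kcal/mol
Since enthalpy is a state function, ΔHrxn = (-1)·(-151.7) + (3)·(-65.0) + (1)·(-267.3) = -310.6 kcal/mol

ΔHrxn = -310.6 kcal/mol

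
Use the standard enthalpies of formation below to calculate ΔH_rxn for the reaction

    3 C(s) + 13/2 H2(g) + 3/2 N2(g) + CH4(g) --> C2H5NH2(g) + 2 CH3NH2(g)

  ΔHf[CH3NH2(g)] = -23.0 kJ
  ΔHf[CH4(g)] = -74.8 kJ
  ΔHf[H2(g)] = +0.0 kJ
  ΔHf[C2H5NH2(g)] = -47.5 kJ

ΔH_rxn = -18.7 kJ

ΔH°rxn = Σ nΔHf°(products) − Σ nΔHf°(reactants).
Products: 1·(-47.5) + 2·(-23.0) = -93.5
Reactants: 3·(+0.0) + 13/2·(+0.0) + 3/2·(+0.0) + 1·(-74.8) = -74.8
ΔH_rxn = (-93.5) − (-74.8) = -18.7 kJ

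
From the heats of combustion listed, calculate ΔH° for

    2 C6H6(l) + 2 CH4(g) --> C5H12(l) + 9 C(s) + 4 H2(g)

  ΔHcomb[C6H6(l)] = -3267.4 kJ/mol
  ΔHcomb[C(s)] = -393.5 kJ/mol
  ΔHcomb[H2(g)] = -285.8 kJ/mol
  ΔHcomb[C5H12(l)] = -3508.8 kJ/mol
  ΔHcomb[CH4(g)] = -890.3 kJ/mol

Using ΔH = Σ nΔHc°(reactants) − Σ nΔHc°(products):
= [2·(-3267.4) + 2·(-890.3)] − [1·(-3508.8) + 9·(-393.5) + 4·(-285.8)]
= -121.9 kJ/mol

ΔH° = -121.9 kJ/mol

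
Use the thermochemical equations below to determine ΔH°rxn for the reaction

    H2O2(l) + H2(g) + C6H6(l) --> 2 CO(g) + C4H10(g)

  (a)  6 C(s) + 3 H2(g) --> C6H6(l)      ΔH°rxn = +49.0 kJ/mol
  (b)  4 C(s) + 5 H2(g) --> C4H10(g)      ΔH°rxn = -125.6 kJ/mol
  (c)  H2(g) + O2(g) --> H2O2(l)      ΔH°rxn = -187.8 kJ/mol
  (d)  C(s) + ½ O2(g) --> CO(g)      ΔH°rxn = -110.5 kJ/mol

(a) reversed: -49.0 kJ/mol
(b) as written: -125.6 kJ/mol
(c) reversed: +187.8 kJ/mol
(d) × 2: (2)·(-110.5) = -221.0 kJ/mol
Summing the manipulated equations, ΔH°rxn = (-49.0) + (-125.6) + (+187.8) + (-221.0) = -207.8 kJ/mol

ΔH°rxn = -207.8 kJ/mol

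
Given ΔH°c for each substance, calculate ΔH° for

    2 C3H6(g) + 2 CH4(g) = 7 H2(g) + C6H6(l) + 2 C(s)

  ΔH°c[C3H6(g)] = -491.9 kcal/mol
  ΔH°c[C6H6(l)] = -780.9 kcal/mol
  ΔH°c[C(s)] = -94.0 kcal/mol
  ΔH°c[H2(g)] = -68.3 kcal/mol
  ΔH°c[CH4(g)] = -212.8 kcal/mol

ΔH° = 37.6 kcal/mol

With combustion enthalpies, reactants minus products:
= [2·(-491.9) + 2·(-212.8)] − [7·(-68.3) + 1·(-780.9) + 2·(-94.0)]
= 37.6 kcal/mol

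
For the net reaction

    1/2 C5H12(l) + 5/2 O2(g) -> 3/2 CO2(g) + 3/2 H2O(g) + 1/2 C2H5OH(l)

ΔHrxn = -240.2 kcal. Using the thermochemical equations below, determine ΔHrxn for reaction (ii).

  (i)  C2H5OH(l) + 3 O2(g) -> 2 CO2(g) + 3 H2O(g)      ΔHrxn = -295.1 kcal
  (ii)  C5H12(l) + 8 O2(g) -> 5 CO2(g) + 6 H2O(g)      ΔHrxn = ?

ΔHrxn = -775.5 kcal

(i) reversed and × 1/2 (reverse to put C2H5OH(l) on the product side; scale by 1/2 for the 1/2 C2H5OH(l)): (-1/2)·(-295.1) = +147.55 kcal
(ii) × 1/2 (×1/2 to match 1/2 C5H12(l) in the target): contributes 1/2·x
-240.2 = (+147.55) + 1/2·x
x = (-240.2 − (+147.55)) / (1/2) = -775.5 kcal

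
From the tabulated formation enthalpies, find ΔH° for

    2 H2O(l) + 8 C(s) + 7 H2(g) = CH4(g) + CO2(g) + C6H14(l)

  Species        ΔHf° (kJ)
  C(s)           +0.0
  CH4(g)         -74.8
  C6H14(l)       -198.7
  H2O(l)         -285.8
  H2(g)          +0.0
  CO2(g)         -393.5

Products: 1·(-74.8) + 1·(-393.5) + 1·(-198.7) = -667.0
Reactants: 2·(-285.8) + 8·(+0.0) + 7·(+0.0) = -571.6
ΔH° = (-667.0) − (-571.6) = -95.4 kJ

ΔH° = -95.4 kJ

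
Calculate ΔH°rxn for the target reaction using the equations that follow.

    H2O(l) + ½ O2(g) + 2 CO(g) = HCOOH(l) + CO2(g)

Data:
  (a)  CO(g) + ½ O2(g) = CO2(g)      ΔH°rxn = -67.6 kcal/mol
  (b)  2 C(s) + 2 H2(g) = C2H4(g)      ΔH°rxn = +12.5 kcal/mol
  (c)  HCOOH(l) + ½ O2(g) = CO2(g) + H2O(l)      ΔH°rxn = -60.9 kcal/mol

ΔH°rxn = -74.3 kcal/mol

(a) × 2 (scale by 2 for the 2 CO(g)): (2)·(-67.6) = -135.2 kcal/mol
(b): not needed (H2(g) appears nowhere else).
(c) reversed (reverse to put HCOOH(l) on the product side): +60.9 kcal/mol
Since enthalpy is a state function, ΔH°rxn = (-135.2) + (+60.9) = -74.3 kcal/mol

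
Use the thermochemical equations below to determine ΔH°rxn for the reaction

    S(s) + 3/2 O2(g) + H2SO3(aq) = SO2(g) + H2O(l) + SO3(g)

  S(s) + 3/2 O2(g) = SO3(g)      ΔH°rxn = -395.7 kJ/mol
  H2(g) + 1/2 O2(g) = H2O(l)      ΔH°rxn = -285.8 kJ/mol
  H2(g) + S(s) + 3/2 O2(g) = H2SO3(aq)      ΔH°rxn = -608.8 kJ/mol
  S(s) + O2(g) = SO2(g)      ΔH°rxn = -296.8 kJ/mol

equation 1 as written (SO3(g) already on the product side): -395.7 kJ/mol
equation 2 as written (H2O(l) already on the product side): -285.8 kJ/mol
equation 3 reversed (reverse to put H2SO3(aq) on the reactant side): +608.8 kJ/mol
equation 4 as written (SO2(g) already on the product side): -296.8 kJ/mol
Since enthalpy is a state function, ΔH°rxn = (1)·(-395.7) + (1)·(-285.8) + (-1)·(-608.8) + (1)·(-296.8) = -369.5 kJ/mol

ΔH°rxn = -369.5 kJ/mol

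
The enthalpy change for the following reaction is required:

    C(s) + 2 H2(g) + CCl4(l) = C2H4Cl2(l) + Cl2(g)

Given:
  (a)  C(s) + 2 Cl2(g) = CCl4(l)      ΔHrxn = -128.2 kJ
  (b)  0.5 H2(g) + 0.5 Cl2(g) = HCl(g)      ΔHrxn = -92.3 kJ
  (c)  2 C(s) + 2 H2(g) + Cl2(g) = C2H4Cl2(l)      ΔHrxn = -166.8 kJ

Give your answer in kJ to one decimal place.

(a) reversed (reverse to put CCl4(l) on the reactant side): +128.2 kJ
(b): not needed (HCl(g) appears nowhere else).
(c) as written (C2H4Cl2(l) already on the product side): -166.8 kJ
ΔHrxn = (-1)·(-128.2) + (1)·(-166.8) = -38.6 kJ

ΔHrxn = -38.6 kJ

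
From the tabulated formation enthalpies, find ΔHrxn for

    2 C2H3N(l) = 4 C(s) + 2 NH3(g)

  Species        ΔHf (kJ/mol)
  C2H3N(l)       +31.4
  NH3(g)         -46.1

ΔHrxn = -155.0 kJ/mol

Products: 4·(+0.0) + 2·(-46.1) = -92.2
Reactants: 2·(+31.4) = +62.8
ΔHrxn = (-92.2) − (+62.8) = -155.0 kJ/mol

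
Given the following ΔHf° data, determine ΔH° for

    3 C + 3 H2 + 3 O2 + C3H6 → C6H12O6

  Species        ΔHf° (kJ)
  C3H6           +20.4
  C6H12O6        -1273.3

ΔH° = -1293.7 kJ

Products: 1·(-1273.3) = -1273.3
Reactants: 3·(+0.0) + 3·(+0.0) + 3·(+0.0) + 1·(+20.4) = +20.4
ΔH° = (-1273.3) − (+20.4) = -1293.7 kJ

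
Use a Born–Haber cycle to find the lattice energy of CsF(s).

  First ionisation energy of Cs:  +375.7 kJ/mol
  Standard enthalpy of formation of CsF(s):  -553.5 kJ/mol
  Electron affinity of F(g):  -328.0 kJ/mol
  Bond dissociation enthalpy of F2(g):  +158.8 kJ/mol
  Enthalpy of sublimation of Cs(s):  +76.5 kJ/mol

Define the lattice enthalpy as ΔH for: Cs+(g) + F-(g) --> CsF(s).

U = -757.1 kJ/mol

ΔHf° = 1·ΔHsub + 1·(ΣIE) + 1/2·D(F2) + 1·EA + U
-553.5 = 1·(+76.5) + 1·(+375.7) + 1/2·(+158.8) + 1·(-328.0) + U
U = -553.5 − (+203.6) = -757.1 kJ/mol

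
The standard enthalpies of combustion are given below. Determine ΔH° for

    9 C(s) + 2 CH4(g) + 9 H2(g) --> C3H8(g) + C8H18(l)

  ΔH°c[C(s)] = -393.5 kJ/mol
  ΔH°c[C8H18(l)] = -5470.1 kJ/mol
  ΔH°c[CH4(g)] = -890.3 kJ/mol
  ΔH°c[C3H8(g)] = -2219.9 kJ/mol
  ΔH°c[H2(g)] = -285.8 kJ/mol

ΔH° = -204.3 kJ/mol

With combustion enthalpies, reactants minus products:
= [9·(-393.5) + 2·(-890.3) + 9·(-285.8)] − [1·(-2219.9) + 1·(-5470.1)]
= -204.3 kJ/mol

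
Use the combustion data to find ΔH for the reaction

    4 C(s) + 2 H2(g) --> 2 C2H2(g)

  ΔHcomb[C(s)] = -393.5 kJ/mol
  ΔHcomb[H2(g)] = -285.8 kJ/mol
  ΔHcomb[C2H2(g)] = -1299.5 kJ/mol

Using ΔH = Σ nΔHc°(reactants) − Σ nΔHc°(products):
= [4·(-393.5) + 2·(-285.8)] − [2·(-1299.5)]
= 453.4 kJ/mol

ΔH = 453.4 kJ/mol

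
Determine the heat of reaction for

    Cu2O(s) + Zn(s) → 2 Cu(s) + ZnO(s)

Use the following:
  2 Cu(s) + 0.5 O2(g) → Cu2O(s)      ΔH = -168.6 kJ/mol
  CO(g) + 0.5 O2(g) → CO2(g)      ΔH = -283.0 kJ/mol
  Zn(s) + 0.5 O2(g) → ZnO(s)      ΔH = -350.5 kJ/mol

ΔH = -181.9 kJ/mol

equation 1 reversed (Cu2O(s) must end up as a reactant): +168.6 kJ/mol
equation 2: not needed (CO(g) appears nowhere else).
equation 3 as written (ZnO(s) already on the product side): -350.5 kJ/mol
By Hess's law, ΔH = (+168.6) + (-350.5) = -181.9 kJ/mol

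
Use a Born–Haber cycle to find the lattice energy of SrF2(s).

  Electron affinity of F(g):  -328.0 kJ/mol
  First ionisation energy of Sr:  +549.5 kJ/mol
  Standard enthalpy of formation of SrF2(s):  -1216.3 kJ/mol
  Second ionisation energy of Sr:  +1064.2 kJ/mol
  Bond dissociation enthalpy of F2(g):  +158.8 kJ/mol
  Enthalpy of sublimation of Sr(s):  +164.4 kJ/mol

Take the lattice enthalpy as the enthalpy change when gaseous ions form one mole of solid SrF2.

U = -2497.2 kJ/mol

ΔHf° = 1·ΔHsub + 1·(ΣIE) + 1·D(F2) + 2·EA + U
-1216.3 = 1·(+164.4) + 1·(+1613.7) + 1·(+158.8) + 2·(-328.0) + U
U = -1216.3 − (+1280.9) = -2497.2 kJ/mol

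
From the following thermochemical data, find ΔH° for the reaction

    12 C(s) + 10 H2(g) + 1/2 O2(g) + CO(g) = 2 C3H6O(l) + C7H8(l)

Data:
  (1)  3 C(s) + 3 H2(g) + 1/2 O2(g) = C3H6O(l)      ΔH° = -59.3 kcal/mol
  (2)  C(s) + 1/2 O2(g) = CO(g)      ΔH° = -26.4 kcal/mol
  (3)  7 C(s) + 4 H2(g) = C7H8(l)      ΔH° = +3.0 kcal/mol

(1) × 2 (scale by 2 for the 2 C3H6O(l)): (2)·(-59.3) = -118.6 kcal/mol
(2) reversed (reverse to put CO(g) on the reactant side): +26.4 kcal/mol
(3) as written (C7H8(l) already on the product side): +3.0 kcal/mol
ΔH° = (-118.6) + (+26.4) + (+3.0) = -89.2 kcal/mol

ΔH° = -89.2 kcal/mol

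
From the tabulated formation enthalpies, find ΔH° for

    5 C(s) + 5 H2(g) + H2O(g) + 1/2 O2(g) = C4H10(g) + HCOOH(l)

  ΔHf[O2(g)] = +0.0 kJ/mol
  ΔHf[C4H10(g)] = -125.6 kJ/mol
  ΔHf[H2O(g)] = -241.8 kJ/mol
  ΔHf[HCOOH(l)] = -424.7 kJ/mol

Products: 1·(-125.6) + 1·(-424.7) = -550.3
Reactants: 5·(+0.0) + 5·(+0.0) + 1·(-241.8) + 1/2·(+0.0) = -241.8
ΔH° = (-550.3) − (-241.8) = -308.5 kJ/mol

ΔH° = -308.5 kJ/mol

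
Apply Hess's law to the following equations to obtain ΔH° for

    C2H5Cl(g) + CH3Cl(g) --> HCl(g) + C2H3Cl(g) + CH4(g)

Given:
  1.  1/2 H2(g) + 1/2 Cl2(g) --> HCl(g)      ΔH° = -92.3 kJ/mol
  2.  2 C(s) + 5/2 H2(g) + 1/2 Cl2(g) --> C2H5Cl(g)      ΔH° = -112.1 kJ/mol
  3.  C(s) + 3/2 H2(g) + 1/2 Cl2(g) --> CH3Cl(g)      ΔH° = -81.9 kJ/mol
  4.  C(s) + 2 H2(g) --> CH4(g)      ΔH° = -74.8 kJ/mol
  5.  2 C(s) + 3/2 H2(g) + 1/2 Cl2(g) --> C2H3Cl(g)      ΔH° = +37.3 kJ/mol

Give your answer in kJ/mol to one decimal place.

ΔH° = 64.2 kJ/mol

eq. 1 as written (HCl(g) already on the product side): -92.3 kJ/mol
eq. 2 reversed (C2H5Cl(g) must end up as a reactant): +112.1 kJ/mol
eq. 3 reversed (CH3Cl(g) must end up as a reactant): +81.9 kJ/mol
eq. 4 as written (CH4(g) already on the product side): -74.8 kJ/mol
eq. 5 as written (C2H3Cl(g) already on the product side): +37.3 kJ/mol
Since enthalpy is a state function, ΔH° = (1)·(-92.3) + (-1)·(-112.1) + (-1)·(-81.9) + (1)·(-74.8) + (1)·(+37.3) = 64.2 kJ/mol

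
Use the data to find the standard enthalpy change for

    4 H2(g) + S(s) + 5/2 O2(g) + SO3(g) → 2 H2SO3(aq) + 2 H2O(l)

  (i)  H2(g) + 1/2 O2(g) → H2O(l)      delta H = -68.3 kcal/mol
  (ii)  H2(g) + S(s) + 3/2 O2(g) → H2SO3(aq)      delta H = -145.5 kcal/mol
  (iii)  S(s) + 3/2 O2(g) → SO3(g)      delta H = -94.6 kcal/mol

(i) × 2 (scale by 2 for the 2 H2O(l)): (2)·(-68.3) = -136.6 kcal/mol
(ii) × 2 (scale by 2 for the 2 H2SO3(aq)): (2)·(-145.5) = -291.0 kcal/mol
(iii) reversed (reverse to put SO3(g) on the reactant side): +94.6 kcal/mol
delta H = (-136.6) + (-291.0) + (+94.6) = -333.0 kcal/mol

delta H = -333.0 kcal/mol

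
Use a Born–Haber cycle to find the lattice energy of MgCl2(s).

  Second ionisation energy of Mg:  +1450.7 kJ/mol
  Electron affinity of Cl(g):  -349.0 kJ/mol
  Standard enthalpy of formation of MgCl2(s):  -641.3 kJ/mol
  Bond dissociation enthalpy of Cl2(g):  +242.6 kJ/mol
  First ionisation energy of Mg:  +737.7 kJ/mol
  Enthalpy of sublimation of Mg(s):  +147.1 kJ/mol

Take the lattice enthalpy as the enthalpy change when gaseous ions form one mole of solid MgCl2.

U = -2521.4 kJ/mol

ΔHf° = 1·ΔHsub + 1·(ΣIE) + 1·D(Cl2) + 2·EA + U
-641.3 = 1·(+147.1) + 1·(+2188.4) + 1·(+242.6) + 2·(-349.0) + U
U = -641.3 − (+1880.1) = -2521.4 kJ/mol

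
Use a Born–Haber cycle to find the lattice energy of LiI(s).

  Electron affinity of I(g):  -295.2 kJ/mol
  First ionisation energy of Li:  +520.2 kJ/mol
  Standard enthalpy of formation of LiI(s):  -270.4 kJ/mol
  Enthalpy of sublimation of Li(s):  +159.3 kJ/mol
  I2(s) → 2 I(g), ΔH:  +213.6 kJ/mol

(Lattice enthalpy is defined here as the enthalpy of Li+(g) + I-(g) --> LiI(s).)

U = -761.5 kJ/mol

ΔHf° = 1·ΔHsub + 1·(ΣIE) + 1/2·D(I2) + 1·EA + U
-270.4 = 1·(+159.3) + 1·(+520.2) + 1/2·(+213.6) + 1·(-295.2) + U
U = -270.4 − (+491.1) = -761.5 kJ/mol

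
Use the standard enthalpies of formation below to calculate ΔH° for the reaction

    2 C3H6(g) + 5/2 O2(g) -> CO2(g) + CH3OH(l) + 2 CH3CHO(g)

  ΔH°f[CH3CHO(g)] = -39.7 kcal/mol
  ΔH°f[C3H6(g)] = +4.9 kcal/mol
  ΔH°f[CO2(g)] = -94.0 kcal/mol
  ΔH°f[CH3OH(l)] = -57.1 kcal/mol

ΔH° = -240.3 kcal/mol

Products: 1·(-94.0) + 1·(-57.1) + 2·(-39.7) = -230.5
Reactants: 2·(+4.9) + 5/2·(+0.0) = +9.8
ΔH° = (-230.5) − (+9.8) = -240.3 kcal/mol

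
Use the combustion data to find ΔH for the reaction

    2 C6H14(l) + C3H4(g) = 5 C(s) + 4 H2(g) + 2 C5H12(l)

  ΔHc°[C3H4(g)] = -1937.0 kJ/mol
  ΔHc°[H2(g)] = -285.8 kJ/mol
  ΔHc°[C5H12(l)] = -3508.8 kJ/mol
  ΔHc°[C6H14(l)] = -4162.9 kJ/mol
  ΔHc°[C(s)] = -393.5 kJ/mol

ΔH = -134.5 kJ/mol

Using ΔH = Σ nΔHc°(reactants) − Σ nΔHc°(products):
= [2·(-4162.9) + 1·(-1937.0)] − [5·(-393.5) + 4·(-285.8) + 2·(-3508.8)]
= -134.5 kJ/mol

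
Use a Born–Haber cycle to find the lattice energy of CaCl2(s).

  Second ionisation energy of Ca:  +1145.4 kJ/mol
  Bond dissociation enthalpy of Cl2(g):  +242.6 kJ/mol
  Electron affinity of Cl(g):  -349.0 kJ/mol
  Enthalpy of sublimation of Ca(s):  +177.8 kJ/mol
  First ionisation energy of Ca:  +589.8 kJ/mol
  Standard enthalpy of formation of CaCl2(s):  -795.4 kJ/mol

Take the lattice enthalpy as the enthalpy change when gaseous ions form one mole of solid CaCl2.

U = -2253.0 kJ/mol

ΔHf° = 1·ΔHsub + 1·(ΣIE) + 1·D(Cl2) + 2·EA + U
-795.4 = 1·(+177.8) + 1·(+1735.2) + 1·(+242.6) + 2·(-349.0) + U
U = -795.4 − (+1457.6) = -2253.0 kJ/mol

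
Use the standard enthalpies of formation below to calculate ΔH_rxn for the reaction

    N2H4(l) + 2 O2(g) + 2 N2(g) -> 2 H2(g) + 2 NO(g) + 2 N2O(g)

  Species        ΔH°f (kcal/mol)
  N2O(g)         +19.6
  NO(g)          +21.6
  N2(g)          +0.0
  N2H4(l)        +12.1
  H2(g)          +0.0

ΔH_rxn = 70.3 kcal/mol

Products: 2·(+0.0) + 2·(+21.6) + 2·(+19.6) = +82.4
Reactants: 1·(+12.1) + 2·(+0.0) + 2·(+0.0) = +12.1
ΔH_rxn = (+82.4) − (+12.1) = 70.3 kcal/mol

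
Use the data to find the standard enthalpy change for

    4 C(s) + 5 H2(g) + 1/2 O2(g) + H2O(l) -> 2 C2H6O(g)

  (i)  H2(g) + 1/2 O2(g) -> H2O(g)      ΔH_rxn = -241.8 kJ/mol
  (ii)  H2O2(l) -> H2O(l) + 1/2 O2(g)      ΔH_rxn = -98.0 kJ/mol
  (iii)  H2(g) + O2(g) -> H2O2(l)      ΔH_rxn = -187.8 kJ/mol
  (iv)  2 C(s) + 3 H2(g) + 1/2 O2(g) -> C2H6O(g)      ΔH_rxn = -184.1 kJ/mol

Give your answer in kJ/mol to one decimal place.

(i): not needed.
(ii) reversed: +98.0 kJ/mol
(iii) reversed: +187.8 kJ/mol
(iv) × 2: (2)·(-184.1) = -368.2 kJ/mol
Since enthalpy is a state function, ΔH_rxn = (-1)·(-98.0) + (-1)·(-187.8) + (2)·(-184.1) = -82.4 kJ/mol

ΔH_rxn = -82.4 kJ/mol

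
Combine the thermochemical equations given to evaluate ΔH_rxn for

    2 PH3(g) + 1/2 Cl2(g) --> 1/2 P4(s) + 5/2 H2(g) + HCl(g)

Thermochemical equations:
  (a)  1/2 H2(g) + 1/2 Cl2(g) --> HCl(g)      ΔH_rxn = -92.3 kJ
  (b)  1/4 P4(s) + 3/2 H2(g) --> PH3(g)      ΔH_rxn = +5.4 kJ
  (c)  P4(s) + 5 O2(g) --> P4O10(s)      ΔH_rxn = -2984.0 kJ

(a) as written (HCl(g) already on the product side): -92.3 kJ
(b) reversed and × 2 (reverse to put PH3(g) on the reactant side; scale by 2 for the 2 PH3(g)): (-2)·(+5.4) = -10.8 kJ
(c): not needed (P4O10(s) appears nowhere else).
ΔH_rxn = (1)·(-92.3) + (-2)·(+5.4) = -103.1 kJ

ΔH_rxn = -103.1 kJ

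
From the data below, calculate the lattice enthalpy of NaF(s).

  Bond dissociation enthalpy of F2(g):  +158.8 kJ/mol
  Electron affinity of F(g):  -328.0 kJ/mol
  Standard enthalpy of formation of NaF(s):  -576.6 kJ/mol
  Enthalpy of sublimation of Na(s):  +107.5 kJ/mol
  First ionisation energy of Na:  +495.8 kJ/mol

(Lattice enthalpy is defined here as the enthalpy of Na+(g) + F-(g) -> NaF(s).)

ΔHf° = 1·ΔHsub + 1·(ΣIE) + 1/2·D(F2) + 1·EA + U
-576.6 = 1·(+107.5) + 1·(+495.8) + 1/2·(+158.8) + 1·(-328.0) + U
U = -576.6 − (+354.7) = -931.3 kJ/mol

U = -931.3 kJ/mol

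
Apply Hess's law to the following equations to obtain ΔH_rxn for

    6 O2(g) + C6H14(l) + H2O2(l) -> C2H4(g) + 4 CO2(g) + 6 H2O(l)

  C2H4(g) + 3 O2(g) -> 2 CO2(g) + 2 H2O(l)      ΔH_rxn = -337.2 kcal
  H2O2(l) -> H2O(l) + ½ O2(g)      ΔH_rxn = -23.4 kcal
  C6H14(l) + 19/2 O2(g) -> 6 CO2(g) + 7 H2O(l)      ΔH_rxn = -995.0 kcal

ΔH_rxn = -681.2 kcal

equation 1 reversed (C2H4(g) must end up as a product): +337.2 kcal
equation 2 as written (H2O2(l) already on the reactant side): -23.4 kcal
equation 3 as written (C6H14(l) already on the reactant side): -995.0 kcal
Summing the manipulated equations, ΔH_rxn = (+337.2) + (-23.4) + (-995.0) = -681.2 kcal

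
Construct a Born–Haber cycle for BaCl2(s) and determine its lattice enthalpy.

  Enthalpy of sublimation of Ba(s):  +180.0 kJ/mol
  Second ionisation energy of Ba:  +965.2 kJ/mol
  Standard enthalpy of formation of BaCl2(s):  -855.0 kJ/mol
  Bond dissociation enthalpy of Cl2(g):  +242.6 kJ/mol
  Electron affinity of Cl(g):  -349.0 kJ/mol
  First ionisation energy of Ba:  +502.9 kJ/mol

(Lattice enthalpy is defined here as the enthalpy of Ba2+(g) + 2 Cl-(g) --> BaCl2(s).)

U = -2047.7 kJ/mol

ΔHf° = 1·ΔHsub + 1·(ΣIE) + 1·D(Cl2) + 2·EA + U
-855.0 = 1·(+180.0) + 1·(+1468.1) + 1·(+242.6) + 2·(-349.0) + U
U = -855.0 − (+1192.7) = -2047.7 kJ/mol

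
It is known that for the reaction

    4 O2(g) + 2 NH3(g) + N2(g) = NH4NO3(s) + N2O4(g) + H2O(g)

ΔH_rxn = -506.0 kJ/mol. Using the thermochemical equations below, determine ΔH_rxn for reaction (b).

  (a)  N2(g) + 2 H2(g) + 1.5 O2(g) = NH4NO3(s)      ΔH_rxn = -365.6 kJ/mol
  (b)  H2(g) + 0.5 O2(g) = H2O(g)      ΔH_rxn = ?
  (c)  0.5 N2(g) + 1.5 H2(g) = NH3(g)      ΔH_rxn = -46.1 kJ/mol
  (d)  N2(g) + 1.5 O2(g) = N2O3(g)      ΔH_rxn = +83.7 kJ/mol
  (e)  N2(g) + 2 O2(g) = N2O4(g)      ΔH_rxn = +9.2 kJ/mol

ΔH_rxn = -241.8 kJ/mol

(a) as written: -365.6 kJ/mol
(b) as written: contributes x
(c) reversed and × 2: (-2)·(-46.1) = +92.2 kJ/mol
(d): not needed.
(e) as written: +9.2 kJ/mol
-506.0 = (-365.6) + (+92.2) + (+9.2) + x
x = (-506.0 − (-264.2)) / (1) = -241.8 kJ/mol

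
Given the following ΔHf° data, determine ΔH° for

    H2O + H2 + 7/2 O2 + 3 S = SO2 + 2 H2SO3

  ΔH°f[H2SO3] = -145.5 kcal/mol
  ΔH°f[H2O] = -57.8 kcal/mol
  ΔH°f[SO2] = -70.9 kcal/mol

Products: 1·(-70.9) + 2·(-145.5) = -361.9
Reactants: 1·(-57.8) + 1·(+0.0) + 7/2·(+0.0) + 3·(+0.0) = -57.8
ΔH° = (-361.9) − (-57.8) = -304.1 kcal/mol

ΔH° = -304.1 kcal/mol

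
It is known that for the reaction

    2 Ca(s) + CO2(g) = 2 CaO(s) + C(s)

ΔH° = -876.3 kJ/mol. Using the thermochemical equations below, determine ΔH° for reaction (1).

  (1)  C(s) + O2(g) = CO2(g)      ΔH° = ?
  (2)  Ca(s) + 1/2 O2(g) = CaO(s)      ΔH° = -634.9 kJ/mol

ΔH° = -393.5 kJ/mol

(1) reversed: contributes −x
(2) × 2: (2)·(-634.9) = -1269.8 kJ/mol
-876.3 = (-1269.8) − x
x = (-876.3 − (-1269.8)) / (-1) = -393.5 kJ/mol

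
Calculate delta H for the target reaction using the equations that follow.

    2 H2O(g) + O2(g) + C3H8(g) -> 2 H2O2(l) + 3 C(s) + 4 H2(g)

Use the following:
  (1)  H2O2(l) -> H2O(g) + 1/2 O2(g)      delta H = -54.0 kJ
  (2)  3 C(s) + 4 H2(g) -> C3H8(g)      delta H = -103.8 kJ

delta H = 211.8 kJ

(1) reversed and × 2: (-2)·(-54.0) = +108.0 kJ
(2) reversed: +103.8 kJ
Summing the manipulated equations, delta H = (+108.0) + (+103.8) = 211.8 kJ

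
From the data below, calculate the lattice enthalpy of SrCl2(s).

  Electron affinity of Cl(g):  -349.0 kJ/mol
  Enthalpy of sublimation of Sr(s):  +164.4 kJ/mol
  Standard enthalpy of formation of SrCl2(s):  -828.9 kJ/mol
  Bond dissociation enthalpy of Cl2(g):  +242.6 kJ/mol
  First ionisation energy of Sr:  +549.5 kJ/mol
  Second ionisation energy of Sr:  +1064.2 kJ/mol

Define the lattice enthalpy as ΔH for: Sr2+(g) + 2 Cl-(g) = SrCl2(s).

ΔHf° = 1·ΔHsub + 1·(ΣIE) + 1·D(Cl2) + 2·EA + U
-828.9 = 1·(+164.4) + 1·(+1613.7) + 1·(+242.6) + 2·(-349.0) + U
U = -828.9 − (+1322.7) = -2151.6 kJ/mol

U = -2151.6 kJ/mol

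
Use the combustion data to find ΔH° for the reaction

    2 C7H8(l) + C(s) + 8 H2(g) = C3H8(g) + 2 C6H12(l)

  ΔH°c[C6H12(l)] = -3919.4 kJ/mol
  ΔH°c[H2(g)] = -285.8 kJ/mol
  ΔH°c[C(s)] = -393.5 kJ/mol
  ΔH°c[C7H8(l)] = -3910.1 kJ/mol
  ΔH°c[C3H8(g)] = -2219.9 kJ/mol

ΔH° = -441.4 kJ/mol

Using ΔH = Σ nΔHc°(reactants) − Σ nΔHc°(products):
= [2·(-3910.1) + 1·(-393.5) + 8·(-285.8)] − [1·(-2219.9) + 2·(-3919.4)]
= -441.4 kJ/mol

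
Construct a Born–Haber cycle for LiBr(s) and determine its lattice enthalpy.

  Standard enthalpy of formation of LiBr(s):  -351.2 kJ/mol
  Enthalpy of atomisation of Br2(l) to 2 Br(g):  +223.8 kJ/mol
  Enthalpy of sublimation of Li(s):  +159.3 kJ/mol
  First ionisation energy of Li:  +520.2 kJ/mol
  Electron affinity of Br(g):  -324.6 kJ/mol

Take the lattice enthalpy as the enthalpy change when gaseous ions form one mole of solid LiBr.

ΔHf° = 1·ΔHsub + 1·(ΣIE) + 1/2·D(Br2) + 1·EA + U
-351.2 = 1·(+159.3) + 1·(+520.2) + 1/2·(+223.8) + 1·(-324.6) + U
U = -351.2 − (+466.8) = -818.0 kJ/mol

U = -818.0 kJ/mol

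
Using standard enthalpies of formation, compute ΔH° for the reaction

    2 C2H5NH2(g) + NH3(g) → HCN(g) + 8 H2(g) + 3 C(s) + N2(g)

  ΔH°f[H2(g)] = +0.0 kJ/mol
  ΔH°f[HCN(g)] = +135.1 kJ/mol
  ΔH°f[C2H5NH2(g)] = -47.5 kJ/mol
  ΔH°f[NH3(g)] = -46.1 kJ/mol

ΔH° = 276.2 kJ/mol

ΔH°rxn = Σ nΔHf°(products) − Σ nΔHf°(reactants).
Products: 1·(+135.1) + 8·(+0.0) + 3·(+0.0) + 1·(+0.0) = +135.1
Reactants: 2·(-47.5) + 1·(-46.1) = -141.1
ΔH° = (+135.1) − (-141.1) = 276.2 kJ/mol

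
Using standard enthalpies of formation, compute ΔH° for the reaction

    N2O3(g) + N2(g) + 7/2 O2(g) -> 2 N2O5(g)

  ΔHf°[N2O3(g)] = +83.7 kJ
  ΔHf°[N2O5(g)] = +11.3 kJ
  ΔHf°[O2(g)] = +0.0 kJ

Products: 2·(+11.3) = +22.6
Reactants: 1·(+83.7) + 1·(+0.0) + 7/2·(+0.0) = +83.7
ΔH° = (+22.6) − (+83.7) = -61.1 kJ

ΔH° = -61.1 kJ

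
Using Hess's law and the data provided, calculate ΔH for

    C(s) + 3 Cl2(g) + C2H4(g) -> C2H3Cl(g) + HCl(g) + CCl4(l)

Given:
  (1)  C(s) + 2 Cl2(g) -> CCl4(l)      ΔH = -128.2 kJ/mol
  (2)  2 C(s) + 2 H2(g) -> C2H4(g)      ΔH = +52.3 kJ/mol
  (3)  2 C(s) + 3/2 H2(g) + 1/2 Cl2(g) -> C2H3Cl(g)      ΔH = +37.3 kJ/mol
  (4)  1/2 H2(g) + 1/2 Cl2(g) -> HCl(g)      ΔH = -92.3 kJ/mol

ΔH = -235.5 kJ/mol

(1) as written (CCl4(l) already on the product side): -128.2 kJ/mol
(2) reversed (C2H4(g) must end up as a reactant): -52.3 kJ/mol
(3) as written (C2H3Cl(g) already on the product side): +37.3 kJ/mol
(4) as written (HCl(g) already on the product side): -92.3 kJ/mol
ΔH = (-128.2) + (-52.3) + (+37.3) + (-92.3) = -235.5 kJ/mol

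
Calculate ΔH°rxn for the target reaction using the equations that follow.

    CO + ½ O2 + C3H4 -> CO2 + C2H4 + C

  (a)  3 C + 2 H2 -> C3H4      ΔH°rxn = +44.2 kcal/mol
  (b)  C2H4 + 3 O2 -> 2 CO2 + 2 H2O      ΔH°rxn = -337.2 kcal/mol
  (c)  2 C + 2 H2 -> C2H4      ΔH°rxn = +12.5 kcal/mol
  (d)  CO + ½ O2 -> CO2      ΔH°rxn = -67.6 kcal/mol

ΔH°rxn = -99.3 kcal/mol

(a) reversed: -44.2 kcal/mol
(b): not needed.
(c) as written: +12.5 kcal/mol
(d) as written: -67.6 kcal/mol
ΔH°rxn = (-44.2) + (+12.5) + (-67.6) = -99.3 kcal/mol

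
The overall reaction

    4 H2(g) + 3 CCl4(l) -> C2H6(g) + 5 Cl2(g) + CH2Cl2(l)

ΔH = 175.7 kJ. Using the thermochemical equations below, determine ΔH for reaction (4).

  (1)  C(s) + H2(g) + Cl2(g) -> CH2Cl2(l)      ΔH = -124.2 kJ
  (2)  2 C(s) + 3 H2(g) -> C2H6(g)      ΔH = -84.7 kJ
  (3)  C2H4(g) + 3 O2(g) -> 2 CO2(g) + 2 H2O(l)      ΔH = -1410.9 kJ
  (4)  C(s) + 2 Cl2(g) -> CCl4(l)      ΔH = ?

ΔH = -128.2 kJ

(1) as written (CH2Cl2(l) already on the product side): -124.2 kJ
(2) as written (C2H6(g) already on the product side): -84.7 kJ
(3): not needed (O2(g) appears nowhere else).
(4) reversed and × 3 (reverse to put CCl4(l) on the reactant side; scale by 3 for the 3 CCl4(l)): contributes −3·x
+175.7 = (-124.2) + (-84.7) − 3·x
x = (+175.7 − (-208.9)) / (-3) = -128.2 kJ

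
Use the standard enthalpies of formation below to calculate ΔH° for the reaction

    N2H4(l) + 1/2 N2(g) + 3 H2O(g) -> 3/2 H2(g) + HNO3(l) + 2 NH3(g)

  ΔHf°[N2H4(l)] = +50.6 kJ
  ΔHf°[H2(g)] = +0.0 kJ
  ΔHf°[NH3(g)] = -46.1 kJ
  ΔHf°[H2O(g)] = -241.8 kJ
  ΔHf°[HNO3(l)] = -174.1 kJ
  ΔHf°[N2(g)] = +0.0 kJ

ΔH°rxn = Σ nΔHf°(products) − Σ nΔHf°(reactants).
Products: 3/2·(+0.0) + 1·(-174.1) + 2·(-46.1) = -266.3
Reactants: 1·(+50.6) + 1/2·(+0.0) + 3·(-241.8) = -674.8
ΔH° = (-266.3) − (-674.8) = 408.5 kJ

ΔH° = 408.5 kJ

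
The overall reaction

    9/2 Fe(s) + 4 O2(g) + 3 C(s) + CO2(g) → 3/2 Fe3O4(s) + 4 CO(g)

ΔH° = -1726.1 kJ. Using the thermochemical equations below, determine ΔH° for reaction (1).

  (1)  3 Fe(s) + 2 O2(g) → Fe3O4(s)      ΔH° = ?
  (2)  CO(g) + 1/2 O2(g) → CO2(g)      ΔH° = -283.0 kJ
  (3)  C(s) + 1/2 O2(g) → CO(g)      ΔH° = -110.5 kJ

ΔH° = -1118.4 kJ

(1) × 3/2 (×3/2 to match 3/2 Fe3O4(s) in the target): contributes 3/2·x
(2) reversed (CO2(g) must end up as a reactant): +283.0 kJ
(3) × 3 (×3 to match 3 C(s) in the target): (3)·(-110.5) = -331.5 kJ
-1726.1 = (+283.0) + (-331.5) + 3/2·x
x = (-1726.1 − (-48.5)) / (3/2) = -1118.4 kJ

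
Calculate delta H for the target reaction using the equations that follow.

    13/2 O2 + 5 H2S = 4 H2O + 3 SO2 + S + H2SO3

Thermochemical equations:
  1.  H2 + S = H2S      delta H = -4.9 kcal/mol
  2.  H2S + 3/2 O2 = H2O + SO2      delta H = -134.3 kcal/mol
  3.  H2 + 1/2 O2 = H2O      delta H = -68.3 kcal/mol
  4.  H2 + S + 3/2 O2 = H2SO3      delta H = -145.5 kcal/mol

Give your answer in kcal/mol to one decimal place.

delta H = -606.9 kcal/mol

eq. 1 reversed and × 2: (-2)·(-4.9) = +9.8 kcal/mol
eq. 2 × 3 (×3 to match 3 SO2 in the target): (3)·(-134.3) = -402.9 kcal/mol
eq. 3 as written: -68.3 kcal/mol
eq. 4 as written (H2SO3 already on the product side): -145.5 kcal/mol
delta H = (-2)·(-4.9) + (3)·(-134.3) + (1)·(-68.3) + (1)·(-145.5) = -606.9 kcal/mol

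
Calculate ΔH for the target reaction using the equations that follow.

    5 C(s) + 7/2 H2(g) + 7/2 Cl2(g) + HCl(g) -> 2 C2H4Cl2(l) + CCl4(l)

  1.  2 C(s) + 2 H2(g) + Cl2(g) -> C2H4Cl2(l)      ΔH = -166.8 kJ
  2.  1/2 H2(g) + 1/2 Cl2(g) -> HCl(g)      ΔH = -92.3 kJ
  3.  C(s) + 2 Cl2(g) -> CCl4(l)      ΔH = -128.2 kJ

eq. 1 × 2: (2)·(-166.8) = -333.6 kJ
eq. 2 reversed: +92.3 kJ
eq. 3 as written: -128.2 kJ
ΔH = (-333.6) + (+92.3) + (-128.2) = -369.5 kJ

ΔH = -369.5 kJ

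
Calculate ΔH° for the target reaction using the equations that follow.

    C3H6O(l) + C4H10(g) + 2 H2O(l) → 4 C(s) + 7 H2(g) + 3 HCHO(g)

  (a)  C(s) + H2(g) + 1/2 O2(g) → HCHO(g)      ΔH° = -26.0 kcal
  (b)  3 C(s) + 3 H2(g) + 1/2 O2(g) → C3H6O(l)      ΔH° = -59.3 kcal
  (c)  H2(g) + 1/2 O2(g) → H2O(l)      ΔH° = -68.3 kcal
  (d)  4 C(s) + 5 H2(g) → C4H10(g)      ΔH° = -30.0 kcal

(a) × 3: (3)·(-26.0) = -78.0 kcal
(b) reversed: +59.3 kcal
(c) reversed and × 2: (-2)·(-68.3) = +136.6 kcal
(d) reversed: +30.0 kcal
ΔH° = (-78.0) + (+59.3) + (+136.6) + (+30.0) = 147.9 kcal

ΔH° = 147.9 kcal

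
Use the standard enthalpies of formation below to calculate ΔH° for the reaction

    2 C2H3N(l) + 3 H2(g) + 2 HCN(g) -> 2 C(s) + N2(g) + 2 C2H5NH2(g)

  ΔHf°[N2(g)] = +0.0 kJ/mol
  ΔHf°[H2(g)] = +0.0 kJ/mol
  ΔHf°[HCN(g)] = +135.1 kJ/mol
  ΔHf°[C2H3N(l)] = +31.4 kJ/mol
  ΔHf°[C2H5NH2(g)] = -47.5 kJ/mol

Products: 2·(+0.0) + 1·(+0.0) + 2·(-47.5) = -95.0
Reactants: 2·(+31.4) + 3·(+0.0) + 2·(+135.1) = +333.0
ΔH° = (-95.0) − (+333.0) = -428.0 kJ/mol

ΔH° = -428.0 kJ/mol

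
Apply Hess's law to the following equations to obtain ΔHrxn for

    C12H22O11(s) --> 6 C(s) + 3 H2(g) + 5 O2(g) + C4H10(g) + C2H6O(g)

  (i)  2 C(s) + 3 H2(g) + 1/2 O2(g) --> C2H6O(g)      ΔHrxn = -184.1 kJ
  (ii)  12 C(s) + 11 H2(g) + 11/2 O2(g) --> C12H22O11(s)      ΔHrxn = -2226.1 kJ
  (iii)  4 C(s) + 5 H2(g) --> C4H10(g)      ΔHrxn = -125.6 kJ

(i) as written: -184.1 kJ
(ii) reversed: +2226.1 kJ
(iii) as written: -125.6 kJ
Combining the equations, ΔHrxn = (-184.1) + (+2226.1) + (-125.6) = 1916.4 kJ

ΔHrxn = 1916.4 kJ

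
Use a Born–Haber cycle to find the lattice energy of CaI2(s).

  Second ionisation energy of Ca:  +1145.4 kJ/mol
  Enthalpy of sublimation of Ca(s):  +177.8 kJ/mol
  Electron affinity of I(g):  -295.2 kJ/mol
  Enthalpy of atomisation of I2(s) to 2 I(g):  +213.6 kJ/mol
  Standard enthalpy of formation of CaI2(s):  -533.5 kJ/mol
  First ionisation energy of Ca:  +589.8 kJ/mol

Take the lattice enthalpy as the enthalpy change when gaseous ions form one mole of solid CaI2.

U = -2069.7 kJ/mol

ΔHf° = 1·ΔHsub + 1·(ΣIE) + 1·D(I2) + 2·EA + U
-533.5 = 1·(+177.8) + 1·(+1735.2) + 1·(+213.6) + 2·(-295.2) + U
U = -533.5 − (+1536.2) = -2069.7 kJ/mol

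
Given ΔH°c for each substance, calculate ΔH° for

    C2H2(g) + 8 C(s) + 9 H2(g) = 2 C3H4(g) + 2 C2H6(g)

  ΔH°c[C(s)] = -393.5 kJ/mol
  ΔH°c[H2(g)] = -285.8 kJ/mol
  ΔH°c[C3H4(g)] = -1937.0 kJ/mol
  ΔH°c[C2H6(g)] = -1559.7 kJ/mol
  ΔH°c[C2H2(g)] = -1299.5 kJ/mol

With combustion enthalpies, reactants minus products:
= [1·(-1299.5) + 8·(-393.5) + 9·(-285.8)] − [2·(-1937.0) + 2·(-1559.7)]
= -26.3 kJ/mol

ΔH° = -26.3 kJ/mol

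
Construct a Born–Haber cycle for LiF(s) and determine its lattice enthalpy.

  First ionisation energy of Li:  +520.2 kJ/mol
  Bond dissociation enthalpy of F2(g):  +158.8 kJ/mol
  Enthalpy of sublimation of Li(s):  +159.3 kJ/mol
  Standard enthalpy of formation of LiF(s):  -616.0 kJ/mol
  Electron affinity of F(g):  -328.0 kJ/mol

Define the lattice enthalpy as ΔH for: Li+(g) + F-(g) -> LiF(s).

U = -1046.9 kJ/mol

ΔHf° = 1·ΔHsub + 1·(ΣIE) + 1/2·D(F2) + 1·EA + U
-616.0 = 1·(+159.3) + 1·(+520.2) + 1/2·(+158.8) + 1·(-328.0) + U
U = -616.0 − (+430.9) = -1046.9 kJ/mol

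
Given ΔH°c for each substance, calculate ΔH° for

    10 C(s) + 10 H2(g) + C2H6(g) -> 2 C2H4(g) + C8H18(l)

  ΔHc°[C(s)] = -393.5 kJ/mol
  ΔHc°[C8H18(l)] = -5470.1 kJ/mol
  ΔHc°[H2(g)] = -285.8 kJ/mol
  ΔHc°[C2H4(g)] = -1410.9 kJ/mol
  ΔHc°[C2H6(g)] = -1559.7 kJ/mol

ΔH° = -60.8 kJ/mol

With combustion enthalpies, reactants minus products:
= [10·(-393.5) + 10·(-285.8) + 1·(-1559.7)] − [2·(-1410.9) + 1·(-5470.1)]
= -60.8 kJ/mol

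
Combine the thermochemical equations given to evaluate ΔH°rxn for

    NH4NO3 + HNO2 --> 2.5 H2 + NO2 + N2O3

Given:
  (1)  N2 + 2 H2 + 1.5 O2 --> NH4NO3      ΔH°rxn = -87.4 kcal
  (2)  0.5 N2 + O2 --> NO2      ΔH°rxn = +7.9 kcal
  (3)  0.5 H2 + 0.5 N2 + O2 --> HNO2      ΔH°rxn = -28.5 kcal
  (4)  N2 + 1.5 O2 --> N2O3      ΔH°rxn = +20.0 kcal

(1) reversed (reverse to put NH4NO3 on the reactant side): +87.4 kcal
(2) as written (NO2 already on the product side): +7.9 kcal
(3) reversed (reverse to put HNO2 on the reactant side): +28.5 kcal
(4) as written (N2O3 already on the product side): +20.0 kcal
ΔH°rxn = (+87.4) + (+7.9) + (+28.5) + (+20.0) = 143.8 kcal

ΔH°rxn = 143.8 kcal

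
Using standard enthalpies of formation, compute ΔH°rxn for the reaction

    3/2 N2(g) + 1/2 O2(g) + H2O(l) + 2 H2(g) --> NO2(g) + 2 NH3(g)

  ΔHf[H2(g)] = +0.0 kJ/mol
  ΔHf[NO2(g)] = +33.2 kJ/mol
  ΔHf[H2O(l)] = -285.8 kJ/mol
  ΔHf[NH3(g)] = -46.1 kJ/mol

Products: 1·(+33.2) + 2·(-46.1) = -59.0
Reactants: 3/2·(+0.0) + 1/2·(+0.0) + 1·(-285.8) + 2·(+0.0) = -285.8
ΔH°rxn = (-59.0) − (-285.8) = 226.8 kJ/mol

ΔH°rxn = 226.8 kJ/mol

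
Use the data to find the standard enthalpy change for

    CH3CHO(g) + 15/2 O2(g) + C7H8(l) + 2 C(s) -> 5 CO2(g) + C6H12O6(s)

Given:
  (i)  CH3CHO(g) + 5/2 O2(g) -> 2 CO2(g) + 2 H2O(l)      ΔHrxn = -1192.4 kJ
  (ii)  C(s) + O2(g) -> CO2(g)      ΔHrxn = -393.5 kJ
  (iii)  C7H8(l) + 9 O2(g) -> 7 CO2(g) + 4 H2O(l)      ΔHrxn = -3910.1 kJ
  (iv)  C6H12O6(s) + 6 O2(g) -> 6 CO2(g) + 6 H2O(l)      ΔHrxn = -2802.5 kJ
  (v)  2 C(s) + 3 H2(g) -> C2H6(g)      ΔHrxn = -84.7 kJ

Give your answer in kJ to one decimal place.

ΔHrxn = -3087.0 kJ

(i) as written: -1192.4 kJ
(ii) × 2: (2)·(-393.5) = -787.0 kJ
(iii) as written: -3910.1 kJ
(iv) reversed: +2802.5 kJ
(v): not needed.
Combining the equations, ΔHrxn = (-1192.4) + (-787.0) + (-3910.1) + (+2802.5) = -3087.0 kJ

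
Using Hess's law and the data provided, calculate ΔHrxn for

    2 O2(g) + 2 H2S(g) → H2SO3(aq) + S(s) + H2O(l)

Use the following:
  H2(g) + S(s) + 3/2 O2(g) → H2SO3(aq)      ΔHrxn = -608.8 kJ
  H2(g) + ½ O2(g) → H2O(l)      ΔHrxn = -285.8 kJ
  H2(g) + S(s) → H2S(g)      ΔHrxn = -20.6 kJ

ΔHrxn = -853.4 kJ

equation 1 as written (H2SO3(aq) already on the product side): -608.8 kJ
equation 2 as written (H2O(l) already on the product side): -285.8 kJ
equation 3 reversed and × 2 (reverse to put H2S(g) on the reactant side; ×2 to match 2 H2S(g) in the target): (-2)·(-20.6) = +41.2 kJ
Since enthalpy is a state function, ΔHrxn = (1)·(-608.8) + (1)·(-285.8) + (-2)·(-20.6) = -853.4 kJ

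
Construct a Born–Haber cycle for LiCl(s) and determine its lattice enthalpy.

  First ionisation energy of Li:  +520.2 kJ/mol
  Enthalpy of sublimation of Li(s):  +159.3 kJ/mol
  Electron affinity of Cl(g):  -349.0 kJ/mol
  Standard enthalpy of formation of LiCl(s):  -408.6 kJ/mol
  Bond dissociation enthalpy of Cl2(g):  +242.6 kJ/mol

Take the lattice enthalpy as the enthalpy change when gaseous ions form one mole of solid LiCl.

U = -860.4 kJ/mol

ΔHf° = 1·ΔHsub + 1·(ΣIE) + 1/2·D(Cl2) + 1·EA + U
-408.6 = 1·(+159.3) + 1·(+520.2) + 1/2·(+242.6) + 1·(-349.0) + U
U = -408.6 − (+451.8) = -860.4 kJ/mol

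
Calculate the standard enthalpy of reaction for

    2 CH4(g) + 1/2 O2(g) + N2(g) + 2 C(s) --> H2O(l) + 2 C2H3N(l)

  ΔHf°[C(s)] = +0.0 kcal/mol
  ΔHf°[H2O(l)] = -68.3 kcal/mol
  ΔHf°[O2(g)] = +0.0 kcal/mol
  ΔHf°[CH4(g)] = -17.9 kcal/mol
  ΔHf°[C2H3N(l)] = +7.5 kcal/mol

ΔH° = -17.5 kcal/mol

Products: 1·(-68.3) + 2·(+7.5) = -53.3
Reactants: 2·(-17.9) + 1/2·(+0.0) + 1·(+0.0) + 2·(+0.0) = -35.8
ΔH° = (-53.3) − (-35.8) = -17.5 kcal/mol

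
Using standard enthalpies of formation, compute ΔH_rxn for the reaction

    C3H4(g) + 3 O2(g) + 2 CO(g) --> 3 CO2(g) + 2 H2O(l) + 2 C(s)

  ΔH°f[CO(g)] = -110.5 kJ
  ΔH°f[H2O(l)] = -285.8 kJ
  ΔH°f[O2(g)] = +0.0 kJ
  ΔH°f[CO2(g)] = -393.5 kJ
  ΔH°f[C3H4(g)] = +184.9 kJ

Products: 3·(-393.5) + 2·(-285.8) + 2·(+0.0) = -1752.1
Reactants: 1·(+184.9) + 3·(+0.0) + 2·(-110.5) = -36.1
ΔH_rxn = (-1752.1) − (-36.1) = -1716.0 kJ

ΔH_rxn = -1716.0 kJ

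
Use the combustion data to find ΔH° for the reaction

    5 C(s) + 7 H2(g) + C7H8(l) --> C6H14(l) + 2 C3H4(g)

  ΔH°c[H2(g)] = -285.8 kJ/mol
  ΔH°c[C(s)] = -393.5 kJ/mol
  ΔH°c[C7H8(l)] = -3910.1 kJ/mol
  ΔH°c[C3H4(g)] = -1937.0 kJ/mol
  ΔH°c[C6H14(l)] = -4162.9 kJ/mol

Using ΔH = Σ nΔHc°(reactants) − Σ nΔHc°(products):
= [5·(-393.5) + 7·(-285.8) + 1·(-3910.1)] − [1·(-4162.9) + 2·(-1937.0)]
= 158.7 kJ/mol

ΔH° = 158.7 kJ/mol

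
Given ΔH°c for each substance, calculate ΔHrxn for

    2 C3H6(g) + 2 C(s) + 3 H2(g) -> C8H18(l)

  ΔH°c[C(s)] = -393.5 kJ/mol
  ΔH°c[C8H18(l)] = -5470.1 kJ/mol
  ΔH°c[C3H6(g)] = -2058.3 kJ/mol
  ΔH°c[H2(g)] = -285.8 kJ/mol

ΔHrxn = -290.9 kJ/mol

With combustion enthalpies, reactants minus products:
= [2·(-2058.3) + 2·(-393.5) + 3·(-285.8)] − [1·(-5470.1)]
= -290.9 kJ/mol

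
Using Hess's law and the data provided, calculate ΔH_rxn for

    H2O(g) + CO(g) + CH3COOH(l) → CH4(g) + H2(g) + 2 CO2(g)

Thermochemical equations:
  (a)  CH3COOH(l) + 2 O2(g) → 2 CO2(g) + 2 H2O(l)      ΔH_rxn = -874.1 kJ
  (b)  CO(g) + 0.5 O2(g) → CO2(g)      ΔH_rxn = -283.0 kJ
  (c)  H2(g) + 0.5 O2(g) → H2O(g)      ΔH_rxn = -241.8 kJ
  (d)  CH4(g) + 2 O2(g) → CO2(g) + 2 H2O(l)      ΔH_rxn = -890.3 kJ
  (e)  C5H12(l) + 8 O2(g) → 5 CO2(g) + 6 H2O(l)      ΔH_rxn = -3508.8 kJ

(a) as written: -874.1 kJ
(b) as written: -283.0 kJ
(c) reversed: +241.8 kJ
(d) reversed: +890.3 kJ
(e): not needed.
ΔH_rxn = (1)·(-874.1) + (1)·(-283.0) + (-1)·(-241.8) + (-1)·(-890.3) = -25.0 kJ

ΔH_rxn = -25.0 kJ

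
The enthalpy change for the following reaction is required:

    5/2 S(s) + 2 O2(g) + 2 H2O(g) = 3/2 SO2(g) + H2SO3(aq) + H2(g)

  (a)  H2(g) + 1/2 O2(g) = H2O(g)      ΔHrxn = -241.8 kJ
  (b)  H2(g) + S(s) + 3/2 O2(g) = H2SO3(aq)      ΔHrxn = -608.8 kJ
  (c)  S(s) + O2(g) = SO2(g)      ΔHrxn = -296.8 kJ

ΔHrxn = -570.4 kJ

(a) reversed and × 2 (H2O(g) must end up as a reactant; scale by 2 for the 2 H2O(g)): (-2)·(-241.8) = +483.6 kJ
(b) as written (H2SO3(aq) already on the product side): -608.8 kJ
(c) × 3/2 (×3/2 to match 3/2 SO2(g) in the target): (3/2)·(-296.8) = -445.2 kJ
Since enthalpy is a state function, ΔHrxn = (+483.6) + (-608.8) + (-445.2) = -570.4 kJ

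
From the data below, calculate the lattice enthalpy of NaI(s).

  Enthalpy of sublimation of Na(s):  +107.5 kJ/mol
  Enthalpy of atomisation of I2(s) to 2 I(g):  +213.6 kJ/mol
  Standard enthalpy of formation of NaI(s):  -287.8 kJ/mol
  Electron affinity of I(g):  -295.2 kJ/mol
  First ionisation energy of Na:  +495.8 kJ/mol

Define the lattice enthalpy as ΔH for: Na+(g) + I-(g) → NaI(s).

ΔHf° = 1·ΔHsub + 1·(ΣIE) + 1/2·D(I2) + 1·EA + U
-287.8 = 1·(+107.5) + 1·(+495.8) + 1/2·(+213.6) + 1·(-295.2) + U
U = -287.8 − (+414.9) = -702.7 kJ/mol

U = -702.7 kJ/mol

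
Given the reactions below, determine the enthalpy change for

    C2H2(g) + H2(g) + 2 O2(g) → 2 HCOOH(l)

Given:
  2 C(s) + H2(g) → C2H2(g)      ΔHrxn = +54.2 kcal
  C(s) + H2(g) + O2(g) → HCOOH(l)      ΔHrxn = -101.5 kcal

ΔHrxn = -257.2 kcal

equation 1 reversed (reverse to put C2H2(g) on the reactant side): -54.2 kcal
equation 2 × 2 (scale by 2 for the 2 HCOOH(l)): (2)·(-101.5) = -203.0 kcal
ΔHrxn = (-1)·(+54.2) + (2)·(-101.5) = -257.2 kcal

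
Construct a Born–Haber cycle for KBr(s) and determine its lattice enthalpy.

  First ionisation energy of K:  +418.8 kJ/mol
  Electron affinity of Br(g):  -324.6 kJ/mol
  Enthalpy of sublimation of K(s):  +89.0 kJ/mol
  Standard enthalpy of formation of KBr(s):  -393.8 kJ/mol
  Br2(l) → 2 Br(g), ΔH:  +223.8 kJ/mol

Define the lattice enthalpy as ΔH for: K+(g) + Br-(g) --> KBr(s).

U = -688.9 kJ/mol

ΔHf° = 1·ΔHsub + 1·(ΣIE) + 1/2·D(Br2) + 1·EA + U
-393.8 = 1·(+89.0) + 1·(+418.8) + 1/2·(+223.8) + 1·(-324.6) + U
U = -393.8 − (+295.1) = -688.9 kJ/mol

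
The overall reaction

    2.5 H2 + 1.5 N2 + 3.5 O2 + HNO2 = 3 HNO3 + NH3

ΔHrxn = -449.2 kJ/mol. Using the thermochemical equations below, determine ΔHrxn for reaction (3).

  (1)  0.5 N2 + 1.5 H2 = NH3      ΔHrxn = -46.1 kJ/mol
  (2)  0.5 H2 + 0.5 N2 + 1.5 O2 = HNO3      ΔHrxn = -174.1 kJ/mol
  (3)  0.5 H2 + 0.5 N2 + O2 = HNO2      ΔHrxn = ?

(1) as written: -46.1 kJ/mol
(2) × 3: (3)·(-174.1) = -522.3 kJ/mol
(3) reversed: contributes −x
-449.2 = (-46.1) + (-522.3) − x
x = (-449.2 − (-568.4)) / (-1) = -119.2 kJ/mol

ΔHrxn = -119.2 kJ/mol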